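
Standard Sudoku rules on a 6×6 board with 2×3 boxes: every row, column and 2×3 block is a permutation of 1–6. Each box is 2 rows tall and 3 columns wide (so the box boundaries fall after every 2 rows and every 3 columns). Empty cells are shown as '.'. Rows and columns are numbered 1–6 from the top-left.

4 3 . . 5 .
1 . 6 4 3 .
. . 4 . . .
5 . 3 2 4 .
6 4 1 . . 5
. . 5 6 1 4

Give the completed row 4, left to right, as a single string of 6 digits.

R1C3 = 2 (sole candidate).
R1C4 = 1 (sole candidate).
R1C6 = 6 (sole candidate).
R2C2 = 5 (sole candidate).
R2C6 = 2 (sole candidate).
R3C1 = 2 (sole candidate).
R3C5 = 6 (sole candidate).
R4C6 = 1: row 4 has {2,3,4,5}; col 6 has {2,4,5,6}; box has {2,4,6} → only 1 remains.
R5C4 = 3 (sole candidate).
R5C5 = 2 (sole candidate).
R6C1 = 3 (sole candidate).
R6C2 = 2 (sole candidate).
R3C2 = 1 (sole candidate).
R3C4 = 5 (sole candidate).
R3C6 = 3 (sole candidate).
R4C2 = 6: row 4 has {1,2,3,4,5}; col 2 has {1,2,3,4,5}; box has {1,2,3,4,5} → only 6 remains.

563241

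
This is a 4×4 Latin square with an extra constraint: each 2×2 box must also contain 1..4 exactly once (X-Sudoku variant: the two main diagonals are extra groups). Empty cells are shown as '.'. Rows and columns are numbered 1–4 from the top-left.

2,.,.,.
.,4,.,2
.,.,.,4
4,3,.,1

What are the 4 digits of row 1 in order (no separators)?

2143

R1C2 = 1: row 1 has {2}; col 2 has {3,4}; box has {2,4} → only 1 remains.
R1C4 = 3: row 1 has {1,2}; col 4 has {1,2,4}; box has {2}; anti-diagonal has {4} → only 3 remains.
R2C1 = 3 (sole candidate).
R2C3 = 1 (sole candidate).
R3C1 = 1 (sole candidate).
R3C2 = 2 (sole candidate).
R3C3 = 3 (sole candidate).
R4C3 = 2 (sole candidate).
R1C3 = 4: row 1 has {1,2,3}; col 3 has {1,2,3}; box has {1,2,3} → only 4 remains.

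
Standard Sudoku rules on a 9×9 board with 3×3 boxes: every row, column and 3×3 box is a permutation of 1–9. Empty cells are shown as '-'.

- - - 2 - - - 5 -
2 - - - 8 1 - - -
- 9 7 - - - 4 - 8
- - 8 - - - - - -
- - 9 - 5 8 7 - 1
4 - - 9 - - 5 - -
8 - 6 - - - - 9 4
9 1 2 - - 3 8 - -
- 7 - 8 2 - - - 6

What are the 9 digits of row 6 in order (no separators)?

461972583

R8C8 = 7 (sole candidate).
R8C9 = 5 (sole candidate).
R1C2 = 8 (hidden single in row 1).
R3C8 = 2 (hidden single in row 3).
R3C1 = 1 (hidden single in row 3).
R1C7 = 1 (hidden single in row 1).
R9C7 = 3 (sole candidate).
R9C8 = 1 (sole candidate).
R7C7 = 2 (sole candidate).
R9C1 = 5 (sole candidate).
R9C3 = 4 (sole candidate).
R9C6 = 9 (sole candidate).
R1C3 = 3 (sole candidate).
R2C3 = 5 (sole candidate).
R6C3 = 1: row 6 has {4,5,9}; col 3 has {2,3,4,5,6,7,8,9}; box has {4,8,9} → only 1 remains.
R7C2 = 3 (sole candidate).
R1C1 = 6 (sole candidate).
R2C2 = 4 (sole candidate).
R5C1 = 3 (sole candidate).
R4C1 = 7 (sole candidate).
R4C2 = 5 (hidden single in row 4).
R5C2 = 2 (hidden single in row 5).
R6C2 = 6: row 6 has {1,4,5,9}; col 2 has {1,2,3,4,5,7,8,9}; box has {1,2,3,4,5,7,8,9} → only 6 remains.
R6C8 = 8: in row 6, 8 can only go here (every other open cell in that row sees an 8).
R1C5 = 9 (hidden single in column 5).
R1C9 = 7 (sole candidate).
R1C6 = 4 (sole candidate).
R2C4 = 7 (hidden single in row 2).
Singles propagation stalls; R6C5 is still open with candidates {3,7}.
  Try R6C5 = 3: this forces R3C5=6, R3C6=5, R6C9=2, R7C6=7; then R6C6 has no candidate left — contradiction.
So R6C5 = 7.
R6C6 = 2: row 6 has {1,4,5,6,7,8,9}; col 6 has {1,3,4,8,9}; box has {5,7,8,9} → only 2 remains.
R6C9 = 3: row 6 has {1,2,4,5,6,7,8,9}; col 9 has {1,4,5,6,7,8}; box has {1,5,7,8} → only 3 remains.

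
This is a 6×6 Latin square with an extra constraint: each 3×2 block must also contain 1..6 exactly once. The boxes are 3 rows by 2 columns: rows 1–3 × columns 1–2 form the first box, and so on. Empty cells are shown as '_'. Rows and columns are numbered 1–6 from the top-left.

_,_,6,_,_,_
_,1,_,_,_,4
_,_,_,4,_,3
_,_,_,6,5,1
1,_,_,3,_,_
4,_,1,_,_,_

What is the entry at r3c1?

r1c2 = 4 (hidden single in row 1).
r1c1 = 3 (hidden single in row 1).
r4c1 = 2 (sole candidate).
r4c2 = 3 (sole candidate).
r4c3 = 4 (sole candidate).
r2c3 = 3 (hidden single in row 2).
r3c5 = 1 (hidden single in row 3).
r1c5 = 2 (sole candidate).
r1c6 = 5 (sole candidate).
r2c5 = 6 (sole candidate).
r5c5 = 4 (sole candidate).
r6c5 = 3 (sole candidate).
r1c4 = 1 (sole candidate).
r2c1 = 5 (sole candidate).
r2c4 = 2 (sole candidate).
r3c1 = 6: row 3 has {1,3,4}; col 1 has {1,2,3,4,5}; box has {1,3,4,5} → only 6 remains.

6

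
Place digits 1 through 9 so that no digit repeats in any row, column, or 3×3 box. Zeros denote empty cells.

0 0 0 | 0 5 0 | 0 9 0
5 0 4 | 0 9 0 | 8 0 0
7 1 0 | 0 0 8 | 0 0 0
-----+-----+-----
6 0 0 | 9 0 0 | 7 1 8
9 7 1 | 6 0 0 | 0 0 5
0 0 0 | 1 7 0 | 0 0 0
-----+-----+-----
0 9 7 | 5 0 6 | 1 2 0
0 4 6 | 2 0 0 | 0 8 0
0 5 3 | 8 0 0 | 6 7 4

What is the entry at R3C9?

R7C1 = 8: row 7 has {1,2,5,6,7,9}; col 1 has {5,6,7,9}; box has {3,4,5,6,7,9} → only 8 remains.
R7C9 = 3: row 7 has {1,2,5,6,7,8,9}; col 9 has {4,5,8}; box has {1,2,4,6,7,8} → only 3 remains.
R8C1 = 1: row 8 has {2,4,6,8}; col 1 has {5,6,7,8,9}; box has {3,4,5,6,7,8,9} → only 1 remains.
R8C5 = 3: row 8 has {1,2,4,6,8}; col 5 has {5,7,9}; box has {2,5,6,8} → only 3 remains.
R8C9 = 9: row 8 has {1,2,3,4,6,8}; col 9 has {3,4,5,8}; box has {1,2,3,4,6,7,8} → only 9 remains.
R9C1 = 2: row 9 has {3,4,5,6,7,8}; col 1 has {1,5,6,7,8,9}; box has {1,3,4,5,6,7,8,9} → only 2 remains.
R9C5 = 1: row 9 has {2,3,4,5,6,7,8}; col 5 has {3,5,7,9}; box has {2,3,5,6,8} → only 1 remains.
R9C6 = 9: row 9 has {1,2,3,4,5,6,7,8}; col 6 has {6,8}; box has {1,2,3,5,6,8} → only 9 remains.
R1C1 = 3: row 1 has {5,9}; col 1 has {1,2,5,6,7,8,9}; box has {1,4,5,7} → only 3 remains.
R6C1 = 4: row 6 has {1,7}; col 1 has {1,2,3,5,6,7,8,9}; box has {1,6,7,9} → only 4 remains.
R7C5 = 4: row 7 has {1,2,3,5,6,7,8,9}; col 5 has {1,3,5,7,9}; box has {1,2,3,5,6,8,9} → only 4 remains.
R8C6 = 7: row 8 has {1,2,3,4,6,8,9}; col 6 has {6,8,9}; box has {1,2,3,4,5,6,8,9} → only 7 remains.
R8C7 = 5: row 8 has {1,2,3,4,6,7,8,9}; col 7 has {1,6,7,8}; box has {1,2,3,4,6,7,8,9} → only 5 remains.
R4C5 = 2: row 4 has {1,6,7,8,9}; col 5 has {1,3,4,5,7,9}; box has {1,6,7,9} → only 2 remains.
R5C5 = 8: row 5 has {1,5,6,7,9}; col 5 has {1,2,3,4,5,7,9}; box has {1,2,6,7,9} → only 8 remains.
R3C5 = 6: row 3 has {1,7,8}; col 5 has {1,2,3,4,5,7,8,9}; box has {5,8,9} → only 6 remains.
R3C9 = 2: row 3 has {1,6,7,8}; col 9 has {3,4,5,8,9}; box has {8,9} → only 2 remains.

2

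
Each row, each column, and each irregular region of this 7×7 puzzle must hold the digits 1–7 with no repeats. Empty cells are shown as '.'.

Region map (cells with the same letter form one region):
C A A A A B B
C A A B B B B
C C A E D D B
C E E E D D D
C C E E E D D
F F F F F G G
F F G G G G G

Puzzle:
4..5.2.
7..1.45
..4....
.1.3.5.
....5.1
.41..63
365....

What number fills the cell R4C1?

R1C5 = 1: in row 1, 1 can only go here (every other open cell in that row sees a 1).
R3C1 = 1: in row 3, 1 can only go here (every other open cell in that row sees a 1).
R3C2 = 5: in row 3, 5 can only go here (every other open cell in that row sees a 5).
R5C4 = 4: in row 5, 4 can only go here (every other open cell in that row sees a 4).
R6C1 = 5: in row 6, 5 can only go here (every other open cell in that row sees a 5).
R7C6 = 1: in row 7, 1 can only go here (every other open cell in that row sees a 1).
R1C2 = 7: in column 2, 7 can only go here (every other open cell in that column sees a 7).
R1C7 = 6: row 1 has {1,2,4,5,7}; col 7 has {1,3,5}; region has {1,2,4,5} → only 6 remains.
R2C5 = 3: row 2 has {1,4,5,7}; col 5 has {1,5}; region has {1,2,4,5,6} → only 3 remains.
R3C7 = 7: row 3 has {1,4,5}; col 7 has {1,3,5,6}; region has {1,2,3,4,5,6} → only 7 remains.
R1C3 = 3: row 1 has {1,2,4,5,6,7}; col 3 has {1,4,5}; region has {1,4,5,7} → only 3 remains.
R2C2 = 2: row 2 has {1,3,4,5,7}; col 2 has {1,4,5,6,7}; region has {1,3,4,5,7} → only 2 remains.
R2C3 = 6: row 2 has {1,2,3,4,5,7}; col 3 has {1,3,4,5}; region has {1,2,3,4,5,7} → only 6 remains.
R3C6 = 3: row 3 has {1,4,5,7}; col 6 has {1,2,4,5,6}; region has {1,5} → only 3 remains.
R5C2 = 3: row 5 has {1,4,5}; col 2 has {1,2,4,5,6,7}; region has {1,4,5,7} → only 3 remains.
R5C6 = 7: row 5 has {1,3,4,5}; col 6 has {1,2,3,4,5,6}; region has {1,3,5} → only 7 remains.
R5C3 = 2: row 5 has {1,3,4,5,7}; col 3 has {1,3,4,5,6}; region has {1,3,4,5} → only 2 remains.
R3C4 = 6: row 3 has {1,3,4,5,7}; col 4 has {1,3,4,5}; region has {1,2,3,4,5} → only 6 remains.
R3C5 = 2: row 3 has {1,3,4,5,6,7}; col 5 has {1,3,5}; region has {1,3,5,7} → only 2 remains.
R4C3 = 7: row 4 has {1,3,5}; col 3 has {1,2,3,4,5,6}; region has {1,2,3,4,5,6} → only 7 remains.
R4C7 = 4: row 4 has {1,3,5,7}; col 7 has {1,3,5,6,7}; region has {1,2,3,5,7} → only 4 remains.
R5C1 = 6: row 5 has {1,2,3,4,5,7}; col 1 has {1,3,4,5,7}; region has {1,3,4,5,7} → only 6 remains.
R6C5 = 7: row 6 has {1,3,4,5,6}; col 5 has {1,2,3,5}; region has {1,3,4,5,6} → only 7 remains.
R7C5 = 4: row 7 has {1,3,5,6}; col 5 has {1,2,3,5,7}; region has {1,3,5,6} → only 4 remains.
R7C7 = 2: row 7 has {1,3,4,5,6}; col 7 has {1,3,4,5,6,7}; region has {1,3,4,5,6} → only 2 remains.
R4C1 = 2: row 4 has {1,3,4,5,7}; col 1 has {1,3,4,5,6,7}; region has {1,3,4,5,6,7} → only 2 remains.

2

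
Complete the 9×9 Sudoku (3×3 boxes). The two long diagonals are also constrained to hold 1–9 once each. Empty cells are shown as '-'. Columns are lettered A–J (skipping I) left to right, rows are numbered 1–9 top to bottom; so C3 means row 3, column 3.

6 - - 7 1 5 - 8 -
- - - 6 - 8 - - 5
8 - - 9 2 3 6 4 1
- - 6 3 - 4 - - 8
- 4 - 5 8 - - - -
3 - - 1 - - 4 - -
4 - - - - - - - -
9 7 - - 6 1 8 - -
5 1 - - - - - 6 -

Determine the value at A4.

7

E2 = 4 (sole candidate).
B3 = 5 (sole candidate).
C3 = 7 (sole candidate).
C1 = 4 (hidden single in row 1).
G2 = 7 (hidden single in row 2).
J6 = 6 (hidden single in row 6).
F5 = 6 (hidden single in row 5).
B7 = 6 (hidden single in row 7).
D7 = 8 (hidden single in row 7).
H8 = 5 (hidden single in row 8).
G4 = 5 (hidden single in row 4).
C6 = 5 (hidden single in row 6).
B6 = 8 (hidden single in row 6).
E7 = 5 (hidden single in row 7).
C9 = 8 (hidden single in row 9).
B1 = 3 (hidden single in column 2).
H2 = 3 (hidden single in row 2).
C7 = 2 (sole candidate).
C8 = 3 (sole candidate).
J1 = 9 (sole candidate).
G1 = 2 (sole candidate).
J7 = 3 (hidden single in row 7).
G9 = 9 (sole candidate).
G7 = 1 (sole candidate).
H7 = 7 (sole candidate).
G5 = 3 (sole candidate).
F7 = 9 (sole candidate).
F6 = 2 (sole candidate).
H6 = 9 (sole candidate).
F9 = 7 (sole candidate).
J9 = 4 (sole candidate).
B2 = 9 (sole candidate).
C2 = 1 (sole candidate).
B4 = 2 (sole candidate).
H4 = 1 (sole candidate).
C5 = 9 (sole candidate).
H5 = 2 (sole candidate).
J5 = 7 (sole candidate).
E6 = 7 (sole candidate).
J8 = 2 (sole candidate).
D9 = 2 (sole candidate).
E9 = 3 (sole candidate).
A2 = 2 (sole candidate).
A4 = 7: row 4 has {1,2,3,4,5,6,8}; col 1 has {2,3,4,5,6,8,9}; box has {2,3,4,5,6,8,9} → only 7 remains.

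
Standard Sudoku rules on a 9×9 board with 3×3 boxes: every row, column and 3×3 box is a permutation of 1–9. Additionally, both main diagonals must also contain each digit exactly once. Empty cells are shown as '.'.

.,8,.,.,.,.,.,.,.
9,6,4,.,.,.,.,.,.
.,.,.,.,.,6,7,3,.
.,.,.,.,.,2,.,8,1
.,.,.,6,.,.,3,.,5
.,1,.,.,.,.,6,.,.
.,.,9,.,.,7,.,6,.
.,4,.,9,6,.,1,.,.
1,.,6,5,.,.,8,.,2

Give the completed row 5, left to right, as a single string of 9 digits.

792681345

row 1, column 9 = 6: row 1 has {8}; col 9 has {1,2,5}; box has {3,7}; anti-diagonal has {1,2,4,7,9} → only 6 remains.
row 2, column 8 = 5: row 2 has {4,6,9}; col 8 has {3,6,8}; box has {3,6,7}; anti-diagonal has {1,2,4,6,7,9} → only 5 remains.
row 2, column 9 = 8: row 2 has {4,5,6,9}; col 9 has {1,2,5,6}; box has {3,5,6,7} → only 8 remains.
row 5, column 5 = 8: row 5 has {3,5,6}; col 5 has {6}; box has {2,6}; main diagonal has {2,6}; anti-diagonal has {1,2,4,5,6,7,9} → only 8 remains.
row 6, column 4 = 3: row 6 has {1,6}; col 4 has {5,6,9}; box has {2,6,8}; anti-diagonal has {1,2,4,5,6,7,8,9} → only 3 remains.
row 8, column 8 = 7: row 8 has {1,4,6,9}; col 8 has {3,5,6,8}; box has {1,2,6,8}; main diagonal has {2,6,8} → only 7 remains.
row 8, column 9 = 3: row 8 has {1,4,6,7,9}; col 9 has {1,2,5,6,8}; box has {1,2,6,7,8} → only 3 remains.
row 2, column 7 = 2: row 2 has {4,5,6,8,9}; col 7 has {1,3,6,7,8}; box has {3,5,6,7,8} → only 2 remains.
row 4, column 4 = 4: row 4 has {1,2,8}; col 4 has {3,5,6,9}; box has {2,3,6,8}; main diagonal has {2,6,7,8} → only 4 remains.
row 4, column 7 = 9: row 4 has {1,2,4,8}; col 7 has {1,2,3,6,7,8}; box has {1,3,5,6,8} → only 9 remains.
row 7, column 7 = 5: row 7 has {6,7,9}; col 7 has {1,2,3,6,7,8,9}; box has {1,2,3,6,7,8}; main diagonal has {2,4,6,7,8} → only 5 remains.
row 7, column 9 = 4: row 7 has {5,6,7,9}; col 9 has {1,2,3,5,6,8}; box has {1,2,3,5,6,7,8} → only 4 remains.
row 8, column 6 = 8: row 8 has {1,3,4,6,7,9}; col 6 has {2,6,7}; box has {5,6,7,9} → only 8 remains.
row 9, column 8 = 9: row 9 has {1,2,5,6,8}; col 8 has {3,5,6,7,8}; box has {1,2,3,4,5,6,7,8} → only 9 remains.
row 1, column 1 = 3: row 1 has {6,8}; col 1 has {1,9}; box has {4,6,8,9}; main diagonal has {2,4,5,6,7,8} → only 3 remains.
row 1, column 7 = 4: row 1 has {3,6,8}; col 7 has {1,2,3,5,6,7,8,9}; box has {2,3,5,6,7,8} → only 4 remains.
row 1, column 8 = 1: row 1 has {3,4,6,8}; col 8 has {3,5,6,7,8,9}; box has {2,3,4,5,6,7,8} → only 1 remains.
row 3, column 3 = 1: row 3 has {3,6,7}; col 3 has {4,6,9}; box has {3,4,6,8,9}; main diagonal has {2,3,4,5,6,7,8} → only 1 remains.
row 3, column 9 = 9: row 3 has {1,3,6,7}; col 9 has {1,2,3,4,5,6,8}; box has {1,2,3,4,5,6,7,8} → only 9 remains.
row 6, column 6 = 9: row 6 has {1,3,6}; col 6 has {2,6,7,8}; box has {2,3,4,6,8}; main diagonal has {1,2,3,4,5,6,7,8} → only 9 remains.
row 6, column 9 = 7: row 6 has {1,3,6,9}; col 9 has {1,2,3,4,5,6,8,9}; box has {1,3,5,6,8,9} → only 7 remains.
row 1, column 6 = 5: row 1 has {1,3,4,6,8}; col 6 has {2,6,7,8,9}; box has {6} → only 5 remains.
row 5, column 6 = 1: row 5 has {3,5,6,8}; col 6 has {2,5,6,7,8,9}; box has {2,3,4,6,8,9} → only 1 remains.
row 6, column 5 = 5: row 6 has {1,3,6,7,9}; col 5 has {6,8}; box has {1,2,3,4,6,8,9} → only 5 remains.
row 2, column 6 = 3: row 2 has {2,4,5,6,8,9}; col 6 has {1,2,5,6,7,8,9}; box has {5,6} → only 3 remains.
row 4, column 5 = 7: row 4 has {1,2,4,8,9}; col 5 has {5,6,8}; box has {1,2,3,4,5,6,8,9} → only 7 remains.
row 9, column 6 = 4: row 9 has {1,2,5,6,8,9}; col 6 has {1,2,3,5,6,7,8,9}; box has {5,6,7,8,9} → only 4 remains.
row 2, column 5 = 1: row 2 has {2,3,4,5,6,8,9}; col 5 has {5,6,7,8}; box has {3,5,6} → only 1 remains.
row 9, column 5 = 3: row 9 has {1,2,4,5,6,8,9}; col 5 has {1,5,6,7,8}; box has {4,5,6,7,8,9} → only 3 remains.
row 2, column 4 = 7: row 2 has {1,2,3,4,5,6,8,9}; col 4 has {3,4,5,6,9}; box has {1,3,5,6} → only 7 remains.
row 7, column 5 = 2: row 7 has {4,5,6,7,9}; col 5 has {1,3,5,6,7,8}; box has {3,4,5,6,7,8,9} → only 2 remains.
row 9, column 2 = 7: row 9 has {1,2,3,4,5,6,8,9}; col 2 has {1,4,6,8}; box has {1,4,6,9} → only 7 remains.
row 1, column 4 = 2: row 1 has {1,3,4,5,6,8}; col 4 has {3,4,5,6,7,9}; box has {1,3,5,6,7} → only 2 remains.
row 1, column 5 = 9: row 1 has {1,2,3,4,5,6,8}; col 5 has {1,2,3,5,6,7,8}; box has {1,2,3,5,6,7} → only 9 remains.
row 3, column 4 = 8: row 3 has {1,3,6,7,9}; col 4 has {2,3,4,5,6,7,9}; box has {1,2,3,5,6,7,9} → only 8 remains.
row 3, column 5 = 4: row 3 has {1,3,6,7,8,9}; col 5 has {1,2,3,5,6,7,8,9}; box has {1,2,3,5,6,7,8,9} → only 4 remains.
row 7, column 1 = 8: row 7 has {2,4,5,6,7,9}; col 1 has {1,3,9}; box has {1,4,6,7,9} → only 8 remains.
row 7, column 2 = 3: row 7 has {2,4,5,6,7,8,9}; col 2 has {1,4,6,7,8}; box has {1,4,6,7,8,9} → only 3 remains.
row 7, column 4 = 1: row 7 has {2,3,4,5,6,7,8,9}; col 4 has {2,3,4,5,6,7,8,9}; box has {2,3,4,5,6,7,8,9} → only 1 remains.
row 1, column 3 = 7: row 1 has {1,2,3,4,5,6,8,9}; col 3 has {1,4,6,9}; box has {1,3,4,6,8,9} → only 7 remains.
row 4, column 2 = 5: row 4 has {1,2,4,7,8,9}; col 2 has {1,3,4,6,7,8}; box has {1} → only 5 remains.
row 4, column 3 = 3: row 4 has {1,2,4,5,7,8,9}; col 3 has {1,4,6,7,9}; box has {1,5} → only 3 remains.
row 5, column 3 = 2: row 5 has {1,3,5,6,8}; col 3 has {1,3,4,6,7,9}; box has {1,3,5} → only 2 remains.
row 5, column 8 = 4: row 5 has {1,2,3,5,6,8}; col 8 has {1,3,5,6,7,8,9}; box has {1,3,5,6,7,8,9} → only 4 remains.
row 6, column 1 = 4: row 6 has {1,3,5,6,7,9}; col 1 has {1,3,8,9}; box has {1,2,3,5} → only 4 remains.
row 6, column 3 = 8: row 6 has {1,3,4,5,6,7,9}; col 3 has {1,2,3,4,6,7,9}; box has {1,2,3,4,5} → only 8 remains.
row 6, column 8 = 2: row 6 has {1,3,4,5,6,7,8,9}; col 8 has {1,3,4,5,6,7,8,9}; box has {1,3,4,5,6,7,8,9} → only 2 remains.
row 8, column 3 = 5: row 8 has {1,3,4,6,7,8,9}; col 3 has {1,2,3,4,6,7,8,9}; box has {1,3,4,6,7,8,9} → only 5 remains.
row 3, column 2 = 2: row 3 has {1,3,4,6,7,8,9}; col 2 has {1,3,4,5,6,7,8}; box has {1,3,4,6,7,8,9} → only 2 remains.
row 4, column 1 = 6: row 4 has {1,2,3,4,5,7,8,9}; col 1 has {1,3,4,8,9}; box has {1,2,3,4,5,8} → only 6 remains.
row 5, column 1 = 7: row 5 has {1,2,3,4,5,6,8}; col 1 has {1,3,4,6,8,9}; box has {1,2,3,4,5,6,8} → only 7 remains.
row 5, column 2 = 9: row 5 has {1,2,3,4,5,6,7,8}; col 2 has {1,2,3,4,5,6,7,8}; box has {1,2,3,4,5,6,7,8} → only 9 remains.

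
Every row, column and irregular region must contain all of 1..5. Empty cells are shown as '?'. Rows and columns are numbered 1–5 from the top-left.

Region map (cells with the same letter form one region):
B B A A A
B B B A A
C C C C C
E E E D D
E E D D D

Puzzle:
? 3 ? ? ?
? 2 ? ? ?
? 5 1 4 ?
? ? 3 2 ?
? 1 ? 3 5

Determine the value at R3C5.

R4C2 = 4 (sole candidate).
R4C5 = 1 (sole candidate).
R5C1 = 2 (sole candidate).
R5C3 = 4 (sole candidate).
R2C3 = 5 (sole candidate).
R2C4 = 1 (sole candidate).
R3C1 = 3 (sole candidate).
R3C5 = 2: row 3 has {1,3,4,5}; col 5 has {1,5}; region has {1,3,4,5} → only 2 remains.

2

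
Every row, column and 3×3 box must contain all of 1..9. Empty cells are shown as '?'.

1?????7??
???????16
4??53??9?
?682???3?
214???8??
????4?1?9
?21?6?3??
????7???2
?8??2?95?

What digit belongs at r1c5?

r3c2 = 7: row 3 has {3,4,5,9}; col 2 has {1,2,6,8}; box has {1,4} → only 7 remains.
r3c7 = 2: row 3 has {3,4,5,7,9}; col 7 has {1,3,7,8,9}; box has {1,6,7,9} → only 2 remains.
r3c9 = 8: row 3 has {2,3,4,5,7,9}; col 9 has {2,6,9}; box has {1,2,6,7,9} → only 8 remains.
r1c8 = 4: row 1 has {1,7}; col 8 has {1,3,5,9}; box has {1,2,6,7,8,9} → only 4 remains.
r2c7 = 5: row 2 has {1,6}; col 7 has {1,2,3,7,8,9}; box has {1,2,4,6,7,8,9} → only 5 remains.
r3c3 = 6: row 3 has {2,3,4,5,7,8,9}; col 3 has {1,4,8}; box has {1,4,7} → only 6 remains.
r3c6 = 1: row 3 has {2,3,4,5,6,7,8,9}; col 6 has {}; box has {3,5} → only 1 remains.
r4c7 = 4: row 4 has {2,3,6,8}; col 7 has {1,2,3,5,7,8,9}; box has {1,3,8,9} → only 4 remains.
r8c7 = 6: row 8 has {2,7}; col 7 has {1,2,3,4,5,7,8,9}; box has {2,3,5,9} → only 6 remains.
r8c8 = 8: row 8 has {2,6,7}; col 8 has {1,3,4,5,9}; box has {2,3,5,6,9} → only 8 remains.
r1c9 = 3: row 1 has {1,4,7}; col 9 has {2,6,8,9}; box has {1,2,4,5,6,7,8,9} → only 3 remains.
r7c8 = 7: row 7 has {1,2,3,6}; col 8 has {1,3,4,5,8,9}; box has {2,3,5,6,8,9} → only 7 remains.
r7c9 = 4: row 7 has {1,2,3,6,7}; col 9 has {2,3,6,8,9}; box has {2,3,5,6,7,8,9} → only 4 remains.
r9c9 = 1: row 9 has {2,5,8,9}; col 9 has {2,3,4,6,8,9}; box has {2,3,4,5,6,7,8,9} → only 1 remains.
r5c8 = 6: row 5 has {1,2,4,8}; col 8 has {1,3,4,5,7,8,9}; box has {1,3,4,8,9} → only 6 remains.
r6c8 = 2: row 6 has {1,4,9}; col 8 has {1,3,4,5,6,7,8,9}; box has {1,3,4,6,8,9} → only 2 remains.
r4c5 = 1: in row 4, 1 can only go here (every other open cell in that row sees a 1).
r8c4 = 1: in row 8, 1 can only go here (every other open cell in that row sees a 1).
r9c1 = 6: in row 9, 6 can only go here (every other open cell in that row sees a 6).
r9c3 = 7: in row 9, 7 can only go here (every other open cell in that row sees a 7).
r2c1 = 8: in column 1, 8 can only go here (every other open cell in that column sees an 8).
r2c5 = 9: row 2 has {1,5,6,8}; col 5 has {1,2,3,4,6,7}; box has {1,3,5} → only 9 remains.
r5c5 = 5: row 5 has {1,2,4,6,8}; col 5 has {1,2,3,4,6,7,9}; box has {1,2,4} → only 5 remains.
r5c9 = 7: row 5 has {1,2,4,5,6,8}; col 9 has {1,2,3,4,6,8,9}; box has {1,2,3,4,6,8,9} → only 7 remains.
r1c5 = 8: row 1 has {1,3,4,7}; col 5 has {1,2,3,4,5,6,7,9}; box has {1,3,5,9} → only 8 remains.

8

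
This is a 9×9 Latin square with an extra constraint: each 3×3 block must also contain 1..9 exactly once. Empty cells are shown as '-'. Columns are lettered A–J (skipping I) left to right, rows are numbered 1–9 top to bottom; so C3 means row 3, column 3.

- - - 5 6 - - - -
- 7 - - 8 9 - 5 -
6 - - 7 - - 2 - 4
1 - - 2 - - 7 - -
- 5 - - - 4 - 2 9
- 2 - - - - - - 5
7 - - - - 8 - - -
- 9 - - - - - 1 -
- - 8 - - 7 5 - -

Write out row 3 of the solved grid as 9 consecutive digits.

685713294

C3 = 5: in row 3, 5 can only go here (every other open cell in that row sees a 5).
H3 = 9: in row 3, 9 can only go here (every other open cell in that row sees a 9).
B3 = 8: in row 3, 8 can only go here (every other open cell in that row sees an 8).
E7 = 5: in row 7, 5 can only go here (every other open cell in that row sees a 5).
F4 = 5: in row 4, 5 can only go here (every other open cell in that row sees a 5).
A8 = 5: in row 8, 5 can only go here (every other open cell in that row sees a 5).
J8 = 7: in row 8, 7 can only go here (every other open cell in that row sees a 7).
H1 = 7: in row 1, 7 can only go here (every other open cell in that row sees a 7).
G8 = 8: in row 8, 8 can only go here (every other open cell in that row sees an 8).
J1 = 8: in row 1, 8 can only go here (every other open cell in that row sees an 8).
H4 = 8: in row 4, 8 can only go here (every other open cell in that row sees an 8).
G7 = 9: in column 7, 9 can only go here (every other open cell in that column sees a 9).
G6 = 4: in column 7, 4 can only go here (every other open cell in that column sees a 4).
J2 = 1: in column 9, 1 can only go here (every other open cell in that column sees a 1).
G1 = 3: row 1 has {5,6,7,8}; col 7 has {2,4,5,7,8,9}; box has {1,2,4,5,7,8,9} → only 3 remains.
G2 = 6: row 2 has {1,5,7,8,9}; col 7 has {2,3,4,5,7,8,9}; box has {1,2,3,4,5,7,8,9} → only 6 remains.
G5 = 1: row 5 has {2,4,5,9}; col 7 has {2,3,4,5,6,7,8,9}; box has {2,4,5,7,8,9} → only 1 remains.
F1 = 2: in box 2, 2 can only go here (every other open cell in that box sees a 2).
D2 = 4: in box 2, 4 can only go here (every other open cell in that box sees a 4).
Singles propagation stalls before every target cell is settled. Branch on A1 (candidates {4,9}).
  Try A1 = 4: this forces B1=1, C1=9, E4=9, A6=9, D6=8, A5=8, D9=9, E9=1; then column 4 has no cell left for 1 — contradiction.
So A1 = 9.
A9 = 4 (hidden single in column 1).
H7 = 4 (hidden single in row 7).
E8 = 4 (hidden single in row 8).
C8 = 2 (hidden single in row 8).
C2 = 3 (sole candidate).
A2 = 2 (sole candidate).
J7 = 2 (hidden single in row 7).
E9 = 2 (hidden single in row 9).
D9 = 9 (hidden single in row 9).
B9 = 1 (hidden single in row 9).
B1 = 4 (sole candidate).
C1 = 1 (sole candidate).
C7 = 6 (sole candidate).
C5 = 7 (sole candidate).
E5 = 3 (sole candidate).
C6 = 9 (sole candidate).
B7 = 3 (sole candidate).
D7 = 1 (sole candidate).
E3 = 1: row 3 has {2,4,5,6,7,8,9}; col 5 has {2,3,4,5,6,8}; box has {2,4,5,6,7,8,9} → only 1 remains.
F3 = 3: row 3 has {1,2,4,5,6,7,8,9}; col 6 has {2,4,5,7,8,9}; box has {1,2,4,5,6,7,8,9} → only 3 remains.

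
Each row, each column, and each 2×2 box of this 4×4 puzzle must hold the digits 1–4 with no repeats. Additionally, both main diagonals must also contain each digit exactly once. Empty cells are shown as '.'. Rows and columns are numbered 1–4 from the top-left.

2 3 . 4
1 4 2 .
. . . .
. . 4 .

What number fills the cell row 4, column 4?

1

row 1, column 3 = 1 (sole candidate).
row 2, column 4 = 3 (sole candidate).
row 3, column 2 = 1 (sole candidate).
row 3, column 3 = 3 (sole candidate).
row 3, column 4 = 2 (sole candidate).
row 4, column 1 = 3 (sole candidate).
row 4, column 2 = 2 (sole candidate).
row 4, column 4 = 1: row 4 has {2,3,4}; col 4 has {2,3,4}; box has {2,3,4}; main diagonal has {2,3,4} → only 1 remains.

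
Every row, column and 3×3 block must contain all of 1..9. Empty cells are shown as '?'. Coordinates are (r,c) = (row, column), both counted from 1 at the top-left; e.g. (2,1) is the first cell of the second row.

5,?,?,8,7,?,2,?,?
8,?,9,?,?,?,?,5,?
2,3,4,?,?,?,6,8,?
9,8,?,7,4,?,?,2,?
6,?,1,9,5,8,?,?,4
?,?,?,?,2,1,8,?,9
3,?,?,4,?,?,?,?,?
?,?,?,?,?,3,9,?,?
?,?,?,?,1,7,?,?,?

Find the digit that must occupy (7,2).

(1,3) = 6 (sole candidate).
(3,5) = 9 (sole candidate).
(3,6) = 5 (sole candidate).
(4,6) = 6 (sole candidate).
(6,4) = 3 (sole candidate).
(9,1) = 4 (sole candidate).
(1,2) = 1 (sole candidate).
(1,6) = 4 (sole candidate).
(1,9) = 3 (sole candidate).
(2,2) = 7 (sole candidate).
(2,6) = 2 (sole candidate).
(2,9) = 1 (sole candidate).
(3,4) = 1 (sole candidate).
(3,9) = 7 (sole candidate).
(4,9) = 5 (sole candidate).
(5,2) = 2 (sole candidate).
(6,1) = 7 (sole candidate).
(6,3) = 5 (sole candidate).
(6,8) = 6 (sole candidate).
(7,6) = 9 (sole candidate).
(8,1) = 1 (sole candidate).
(9,8) = 3 (sole candidate).
(1,8) = 9 (sole candidate).
(2,4) = 6 (sole candidate).
(2,5) = 3 (sole candidate).
(2,7) = 4 (sole candidate).
(4,3) = 3 (sole candidate).
(4,7) = 1 (sole candidate).
(5,8) = 7 (sole candidate).
(6,2) = 4 (sole candidate).
(7,8) = 1 (sole candidate).
(8,8) = 4 (sole candidate).
(9,7) = 5 (sole candidate).
(5,7) = 3 (sole candidate).
(7,7) = 7 (sole candidate).
(9,4) = 2 (sole candidate).
(8,4) = 5 (sole candidate).
(9,3) = 8 (sole candidate).
(9,9) = 6 (sole candidate).
(7,3) = 2 (sole candidate).
(7,9) = 8 (sole candidate).
(8,2) = 6 (sole candidate).
(8,3) = 7 (sole candidate).
(8,5) = 8 (sole candidate).
(8,9) = 2 (sole candidate).
(9,2) = 9 (sole candidate).
(7,2) = 5: row 7 has {1,2,3,4,7,8,9}; col 2 has {1,2,3,4,6,7,8,9}; box has {1,2,3,4,6,7,8,9} → only 5 remains.

5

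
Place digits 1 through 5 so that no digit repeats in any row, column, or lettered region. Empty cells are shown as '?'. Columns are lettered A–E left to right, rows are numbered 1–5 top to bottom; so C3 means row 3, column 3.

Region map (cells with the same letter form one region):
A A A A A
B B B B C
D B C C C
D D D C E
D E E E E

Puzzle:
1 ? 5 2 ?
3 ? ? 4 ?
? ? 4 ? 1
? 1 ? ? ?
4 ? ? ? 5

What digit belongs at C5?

2

E2 = 2: row 2 has {3,4}; col 5 has {1,5}; region has {1,4} → only 2 remains.
B2 = 5: row 2 has {2,3,4}; col 2 has {1}; region has {3,4} → only 5 remains.
C2 = 1: row 2 has {2,3,4,5}; col 3 has {4,5}; region has {3,4,5} → only 1 remains.
B3 = 2: row 3 has {1,4}; col 2 has {1,5}; region has {1,3,4,5} → only 2 remains.
B5 = 3: row 5 has {4,5}; col 2 has {1,2,5}; region has {5} → only 3 remains.
C5 = 2: row 5 has {3,4,5}; col 3 has {1,4,5}; region has {3,5} → only 2 remains.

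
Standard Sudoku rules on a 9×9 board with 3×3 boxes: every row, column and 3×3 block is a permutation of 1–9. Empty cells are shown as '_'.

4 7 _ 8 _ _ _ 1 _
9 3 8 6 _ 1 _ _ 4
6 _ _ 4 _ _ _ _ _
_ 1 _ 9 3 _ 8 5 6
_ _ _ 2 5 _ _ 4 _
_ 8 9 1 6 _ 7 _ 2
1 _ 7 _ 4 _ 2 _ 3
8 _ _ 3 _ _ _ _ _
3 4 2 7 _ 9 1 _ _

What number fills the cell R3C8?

7

R1C3 = 5: row 1 has {1,4,7,8}; col 3 has {2,7,8,9}; box has {3,4,6,7,8,9} → only 5 remains.
R1C9 = 9: row 1 has {1,4,5,7,8}; col 9 has {2,3,4,6}; box has {1,4} → only 9 remains.
R2C7 = 5: row 2 has {1,3,4,6,8,9}; col 7 has {1,2,7,8}; box has {1,4,9} → only 5 remains.
R3C2 = 2: row 3 has {4,6}; col 2 has {1,3,4,7,8}; box has {3,4,5,6,7,8,9} → only 2 remains.
R3C3 = 1: row 3 has {2,4,6}; col 3 has {2,5,7,8,9}; box has {2,3,4,5,6,7,8,9} → only 1 remains.
R3C7 = 3: row 3 has {1,2,4,6}; col 7 has {1,2,5,7,8}; box has {1,4,5,9} → only 3 remains.
R4C3 = 4: row 4 has {1,3,5,6,8,9}; col 3 has {1,2,5,7,8,9}; box has {1,8,9} → only 4 remains.
R4C6 = 7: row 4 has {1,3,4,5,6,8,9}; col 6 has {1,9}; box has {1,2,3,5,6,9} → only 7 remains.
R5C1 = 7: row 5 has {2,4,5}; col 1 has {1,3,4,6,8,9}; box has {1,4,8,9} → only 7 remains.
R5C2 = 6: row 5 has {2,4,5,7}; col 2 has {1,2,3,4,7,8}; box has {1,4,7,8,9} → only 6 remains.
R5C3 = 3: row 5 has {2,4,5,6,7}; col 3 has {1,2,4,5,7,8,9}; box has {1,4,6,7,8,9} → only 3 remains.
R5C6 = 8: row 5 has {2,3,4,5,6,7}; col 6 has {1,7,9}; box has {1,2,3,5,6,7,9} → only 8 remains.
R5C7 = 9: row 5 has {2,3,4,5,6,7,8}; col 7 has {1,2,3,5,7,8}; box has {2,4,5,6,7,8} → only 9 remains.
R5C9 = 1: row 5 has {2,3,4,5,6,7,8,9}; col 9 has {2,3,4,6,9}; box has {2,4,5,6,7,8,9} → only 1 remains.
R6C1 = 5: row 6 has {1,2,6,7,8,9}; col 1 has {1,3,4,6,7,8,9}; box has {1,3,4,6,7,8,9} → only 5 remains.
R6C6 = 4: row 6 has {1,2,5,6,7,8,9}; col 6 has {1,7,8,9}; box has {1,2,3,5,6,7,8,9} → only 4 remains.
R6C8 = 3: row 6 has {1,2,4,5,6,7,8,9}; col 8 has {1,4,5}; box has {1,2,4,5,6,7,8,9} → only 3 remains.
R7C4 = 5: row 7 has {1,2,3,4,7}; col 4 has {1,2,3,4,6,7,8,9}; box has {3,4,7,9} → only 5 remains.
R7C6 = 6: row 7 has {1,2,3,4,5,7}; col 6 has {1,4,7,8,9}; box has {3,4,5,7,9} → only 6 remains.
R8C3 = 6: row 8 has {3,8}; col 3 has {1,2,3,4,5,7,8,9}; box has {1,2,3,4,7,8} → only 6 remains.
R8C6 = 2: row 8 has {3,6,8}; col 6 has {1,4,6,7,8,9}; box has {3,4,5,6,7,9} → only 2 remains.
R8C7 = 4: row 8 has {2,3,6,8}; col 7 has {1,2,3,5,7,8,9}; box has {1,2,3} → only 4 remains.
R9C5 = 8: row 9 has {1,2,3,4,7,9}; col 5 has {3,4,5,6}; box has {2,3,4,5,6,7,9} → only 8 remains.
R9C8 = 6: row 9 has {1,2,3,4,7,8,9}; col 8 has {1,3,4,5}; box has {1,2,3,4} → only 6 remains.
R9C9 = 5: row 9 has {1,2,3,4,6,7,8,9}; col 9 has {1,2,3,4,6,9}; box has {1,2,3,4,6} → only 5 remains.
R1C5 = 2: row 1 has {1,4,5,7,8,9}; col 5 has {3,4,5,6,8}; box has {1,4,6,8} → only 2 remains.
R1C6 = 3: row 1 has {1,2,4,5,7,8,9}; col 6 has {1,2,4,6,7,8,9}; box has {1,2,4,6,8} → only 3 remains.
R1C7 = 6: row 1 has {1,2,3,4,5,7,8,9}; col 7 has {1,2,3,4,5,7,8,9}; box has {1,3,4,5,9} → only 6 remains.
R2C5 = 7: row 2 has {1,3,4,5,6,8,9}; col 5 has {2,3,4,5,6,8}; box has {1,2,3,4,6,8} → only 7 remains.
R2C8 = 2: row 2 has {1,3,4,5,6,7,8,9}; col 8 has {1,3,4,5,6}; box has {1,3,4,5,6,9} → only 2 remains.
R3C5 = 9: row 3 has {1,2,3,4,6}; col 5 has {2,3,4,5,6,7,8}; box has {1,2,3,4,6,7,8} → only 9 remains.
R3C6 = 5: row 3 has {1,2,3,4,6,9}; col 6 has {1,2,3,4,6,7,8,9}; box has {1,2,3,4,6,7,8,9} → only 5 remains.
R4C1 = 2: row 4 has {1,3,4,5,6,7,8,9}; col 1 has {1,3,4,5,6,7,8,9}; box has {1,3,4,5,6,7,8,9} → only 2 remains.
R7C2 = 9: row 7 has {1,2,3,4,5,6,7}; col 2 has {1,2,3,4,6,7,8}; box has {1,2,3,4,6,7,8} → only 9 remains.
R7C8 = 8: row 7 has {1,2,3,4,5,6,7,9}; col 8 has {1,2,3,4,5,6}; box has {1,2,3,4,5,6} → only 8 remains.
R8C2 = 5: row 8 has {2,3,4,6,8}; col 2 has {1,2,3,4,6,7,8,9}; box has {1,2,3,4,6,7,8,9} → only 5 remains.
R8C5 = 1: row 8 has {2,3,4,5,6,8}; col 5 has {2,3,4,5,6,7,8,9}; box has {2,3,4,5,6,7,8,9} → only 1 remains.
R8C9 = 7: row 8 has {1,2,3,4,5,6,8}; col 9 has {1,2,3,4,5,6,9}; box has {1,2,3,4,5,6,8} → only 7 remains.
R3C8 = 7: row 3 has {1,2,3,4,5,6,9}; col 8 has {1,2,3,4,5,6,8}; box has {1,2,3,4,5,6,9} → only 7 remains.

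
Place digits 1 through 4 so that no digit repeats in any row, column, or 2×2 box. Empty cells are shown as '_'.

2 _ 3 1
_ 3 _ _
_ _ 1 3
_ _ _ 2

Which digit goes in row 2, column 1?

row 1, column 2 = 4 (sole candidate).
row 2, column 1 = 1: row 2 has {3}; col 1 has {2}; box has {2,3,4} → only 1 remains.

1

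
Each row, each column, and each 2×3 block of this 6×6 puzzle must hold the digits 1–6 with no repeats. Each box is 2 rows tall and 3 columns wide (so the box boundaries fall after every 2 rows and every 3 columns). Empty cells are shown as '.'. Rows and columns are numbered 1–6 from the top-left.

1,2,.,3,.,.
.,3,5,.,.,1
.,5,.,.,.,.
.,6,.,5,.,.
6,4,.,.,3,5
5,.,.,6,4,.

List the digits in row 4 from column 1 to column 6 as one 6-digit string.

264513

row 2, column 1 = 4: row 2 has {1,3,5}; col 1 has {1,5,6}; box has {1,2,3,5} → only 4 remains.
row 2, column 4 = 2: row 2 has {1,3,4,5}; col 4 has {3,5,6}; box has {1,3} → only 2 remains.
row 2, column 5 = 6: row 2 has {1,2,3,4,5}; col 5 has {3,4}; box has {1,2,3} → only 6 remains.
row 5, column 4 = 1: row 5 has {3,4,5,6}; col 4 has {2,3,5,6}; box has {3,4,5,6} → only 1 remains.
row 6, column 2 = 1: row 6 has {4,5,6}; col 2 has {2,3,4,5,6}; box has {4,5,6} → only 1 remains.
row 6, column 6 = 2: row 6 has {1,4,5,6}; col 6 has {1,5}; box has {1,3,4,5,6} → only 2 remains.
row 1, column 3 = 6: row 1 has {1,2,3}; col 3 has {5}; box has {1,2,3,4,5} → only 6 remains.
row 1, column 5 = 5: row 1 has {1,2,3,6}; col 5 has {3,4,6}; box has {1,2,3,6} → only 5 remains.
row 1, column 6 = 4: row 1 has {1,2,3,5,6}; col 6 has {1,2,5}; box has {1,2,3,5,6} → only 4 remains.
row 3, column 4 = 4: row 3 has {5}; col 4 has {1,2,3,5,6}; box has {5} → only 4 remains.
row 4, column 6 = 3: row 4 has {5,6}; col 6 has {1,2,4,5}; box has {4,5} → only 3 remains.
row 5, column 3 = 2: row 5 has {1,3,4,5,6}; col 3 has {5,6}; box has {1,4,5,6} → only 2 remains.
row 6, column 3 = 3: row 6 has {1,2,4,5,6}; col 3 has {2,5,6}; box has {1,2,4,5,6} → only 3 remains.
row 3, column 3 = 1: row 3 has {4,5}; col 3 has {2,3,5,6}; box has {5,6} → only 1 remains.
row 3, column 5 = 2: row 3 has {1,4,5}; col 5 has {3,4,5,6}; box has {3,4,5} → only 2 remains.
row 3, column 6 = 6: row 3 has {1,2,4,5}; col 6 has {1,2,3,4,5}; box has {2,3,4,5} → only 6 remains.
row 4, column 1 = 2: row 4 has {3,5,6}; col 1 has {1,4,5,6}; box has {1,5,6} → only 2 remains.
row 4, column 3 = 4: row 4 has {2,3,5,6}; col 3 has {1,2,3,5,6}; box has {1,2,5,6} → only 4 remains.
row 4, column 5 = 1: row 4 has {2,3,4,5,6}; col 5 has {2,3,4,5,6}; box has {2,3,4,5,6} → only 1 remains.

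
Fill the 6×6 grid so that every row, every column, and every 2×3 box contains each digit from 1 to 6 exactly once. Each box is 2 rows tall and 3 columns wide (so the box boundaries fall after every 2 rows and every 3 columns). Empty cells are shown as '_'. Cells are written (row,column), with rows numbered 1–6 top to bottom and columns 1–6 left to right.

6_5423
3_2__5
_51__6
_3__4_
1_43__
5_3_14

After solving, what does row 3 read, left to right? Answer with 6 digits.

451236

(1,2) = 1: row 1 has {2,3,4,5,6}; col 2 has {3,5}; box has {2,3,5,6} → only 1 remains.
(2,2) = 4: row 2 has {2,3,5}; col 2 has {1,3,5}; box has {1,2,3,5,6} → only 4 remains.
(2,5) = 6: row 2 has {2,3,4,5}; col 5 has {1,2,4}; box has {2,3,4,5} → only 6 remains.
(3,4) = 2: row 3 has {1,5,6}; col 4 has {3,4}; box has {4,6} → only 2 remains.
(3,5) = 3: row 3 has {1,2,5,6}; col 5 has {1,2,4,6}; box has {2,4,6} → only 3 remains.
(4,1) = 2: row 4 has {3,4}; col 1 has {1,3,5,6}; box has {1,3,5} → only 2 remains.
(4,3) = 6: row 4 has {2,3,4}; col 3 has {1,2,3,4,5}; box has {1,2,3,5} → only 6 remains.
(4,6) = 1: row 4 has {2,3,4,6}; col 6 has {3,4,5,6}; box has {2,3,4,6} → only 1 remains.
(5,5) = 5: row 5 has {1,3,4}; col 5 has {1,2,3,4,6}; box has {1,3,4} → only 5 remains.
(5,6) = 2: row 5 has {1,3,4,5}; col 6 has {1,3,4,5,6}; box has {1,3,4,5} → only 2 remains.
(6,4) = 6: row 6 has {1,3,4,5}; col 4 has {2,3,4}; box has {1,2,3,4,5} → only 6 remains.
(2,4) = 1: row 2 has {2,3,4,5,6}; col 4 has {2,3,4,6}; box has {2,3,4,5,6} → only 1 remains.
(3,1) = 4: row 3 has {1,2,3,5,6}; col 1 has {1,2,3,5,6}; box has {1,2,3,5,6} → only 4 remains.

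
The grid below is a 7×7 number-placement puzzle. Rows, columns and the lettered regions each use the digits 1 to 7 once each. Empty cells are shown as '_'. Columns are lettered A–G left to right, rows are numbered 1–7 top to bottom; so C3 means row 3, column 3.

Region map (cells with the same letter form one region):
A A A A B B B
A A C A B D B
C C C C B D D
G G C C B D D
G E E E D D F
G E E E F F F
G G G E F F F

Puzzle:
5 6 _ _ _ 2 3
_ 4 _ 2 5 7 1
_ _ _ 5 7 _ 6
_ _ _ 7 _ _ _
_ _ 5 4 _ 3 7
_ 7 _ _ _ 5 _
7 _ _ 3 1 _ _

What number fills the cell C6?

D1 = 1 (sole candidate).
E1 = 4 (sole candidate).
A2 = 3 (sole candidate).
C2 = 6 (sole candidate).
E4 = 6 (sole candidate).
E5 = 2 (sole candidate).
D6 = 6 (sole candidate).
E6 = 3 (sole candidate).
C1 = 7 (sole candidate).
B5 = 1 (sole candidate).
C6 = 2: row 6 has {3,5,6,7}; col 3 has {5,6,7}; region has {1,3,4,5,6,7} → only 2 remains.

2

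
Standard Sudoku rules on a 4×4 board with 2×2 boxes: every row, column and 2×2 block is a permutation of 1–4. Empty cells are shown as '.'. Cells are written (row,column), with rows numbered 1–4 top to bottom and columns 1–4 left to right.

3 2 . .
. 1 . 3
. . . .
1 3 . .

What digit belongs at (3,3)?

(2,1) = 4 (sole candidate).
(2,3) = 2 (sole candidate).
(3,1) = 2 (sole candidate).
(3,2) = 4 (sole candidate).
(3,4) = 1 (sole candidate).
(4,3) = 4 (sole candidate).
(4,4) = 2 (sole candidate).
(1,3) = 1 (sole candidate).
(1,4) = 4 (sole candidate).
(3,3) = 3: row 3 has {1,2,4}; col 3 has {1,2,4}; box has {1,2,4} → only 3 remains.

3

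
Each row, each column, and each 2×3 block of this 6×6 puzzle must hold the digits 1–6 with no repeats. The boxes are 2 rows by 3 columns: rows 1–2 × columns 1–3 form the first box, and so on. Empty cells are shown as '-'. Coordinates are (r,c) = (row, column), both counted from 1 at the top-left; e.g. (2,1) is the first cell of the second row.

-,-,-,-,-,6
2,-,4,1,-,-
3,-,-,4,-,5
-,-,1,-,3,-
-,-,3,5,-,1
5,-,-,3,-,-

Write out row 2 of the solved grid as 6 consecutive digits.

(1,1) = 1 (sole candidate).
(1,3) = 5 (sole candidate).
(1,4) = 2 (sole candidate).
(1,5) = 4 (sole candidate).
(2,5) = 5: row 2 has {1,2,4}; col 5 has {3,4}; box has {1,2,4,6} → only 5 remains.
(2,6) = 3: row 2 has {1,2,4,5}; col 6 has {1,5,6}; box has {1,2,4,5,6} → only 3 remains.
(4,4) = 6 (sole candidate).
(4,6) = 2 (sole candidate).
(6,6) = 4 (sole candidate).
(1,2) = 3 (sole candidate).
(2,2) = 6: row 2 has {1,2,3,4,5}; col 2 has {3}; box has {1,2,3,4,5} → only 6 remains.

264153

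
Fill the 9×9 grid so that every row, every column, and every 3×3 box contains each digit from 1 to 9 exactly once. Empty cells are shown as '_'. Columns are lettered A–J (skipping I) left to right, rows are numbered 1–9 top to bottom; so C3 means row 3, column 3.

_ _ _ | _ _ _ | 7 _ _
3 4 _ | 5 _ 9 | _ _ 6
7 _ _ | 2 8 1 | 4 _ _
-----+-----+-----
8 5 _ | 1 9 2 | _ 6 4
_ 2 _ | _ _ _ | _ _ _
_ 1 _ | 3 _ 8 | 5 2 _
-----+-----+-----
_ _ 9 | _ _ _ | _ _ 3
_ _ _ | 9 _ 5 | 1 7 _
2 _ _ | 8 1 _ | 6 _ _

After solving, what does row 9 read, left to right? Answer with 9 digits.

E2 = 7 (sole candidate).
G4 = 3 (sole candidate).
C4 = 7 (sole candidate).
H3 = 3 (hidden single in row 3).
C5 = 3 (hidden single in row 5).
E5 = 5 (hidden single in row 5).
J6 = 7 (hidden single in row 6).
A6 = 9 (hidden single in row 6).
A7 = 1 (hidden single in row 7).
H7 = 5 (hidden single in row 7).
J9 = 9: row 9 has {1,2,6,8}; col 9 has {3,4,6,7}; box has {1,3,5,6,7} → only 9 remains.
J3 = 5 (sole candidate).
H9 = 4: row 9 has {1,2,6,8,9}; col 8 has {2,3,5,6,7}; box has {1,3,5,6,7,9} → only 4 remains.
C3 = 6 (sole candidate).
C6 = 4 (sole candidate).
E6 = 6 (sole candidate).
C8 = 8 (sole candidate).
J8 = 2 (sole candidate).
C9 = 5: row 9 has {1,2,4,6,8,9}; col 3 has {3,4,6,7,8,9}; box has {1,2,8,9} → only 5 remains.
A1 = 5 (sole candidate).
B3 = 9 (sole candidate).
A5 = 6 (sole candidate).
G7 = 8 (sole candidate).
A8 = 4 (sole candidate).
E8 = 3 (sole candidate).
F9 = 7: row 9 has {1,2,4,5,6,8,9}; col 6 has {1,2,5,8,9}; box has {1,3,5,8,9} → only 7 remains.
B1 = 8 (sole candidate).
E1 = 4 (sole candidate).
J1 = 1 (sole candidate).
G2 = 2 (sole candidate).
H2 = 8 (sole candidate).
F5 = 4 (sole candidate).
G5 = 9 (sole candidate).
H5 = 1 (sole candidate).
J5 = 8 (sole candidate).
E7 = 2 (sole candidate).
F7 = 6 (sole candidate).
B8 = 6 (sole candidate).
B9 = 3: row 9 has {1,2,4,5,6,7,8,9}; col 2 has {1,2,4,5,6,8,9}; box has {1,2,4,5,6,8,9} → only 3 remains.

235817649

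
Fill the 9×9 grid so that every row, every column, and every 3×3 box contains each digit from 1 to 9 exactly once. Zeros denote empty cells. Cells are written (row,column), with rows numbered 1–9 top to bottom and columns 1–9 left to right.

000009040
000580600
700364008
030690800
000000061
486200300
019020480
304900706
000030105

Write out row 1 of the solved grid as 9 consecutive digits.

(7,4) = 7: row 7 has {1,2,4,8,9}; col 4 has {2,3,5,6,9}; box has {2,3,9} → only 7 remains.
(7,9) = 3: row 7 has {1,2,4,7,8,9}; col 9 has {1,5,6,8}; box has {1,4,5,6,7,8} → only 3 remains.
(8,8) = 2: row 8 has {3,4,6,7,9}; col 8 has {4,6,8}; box has {1,3,4,5,6,7,8} → only 2 remains.
(9,8) = 9: row 9 has {1,3,5}; col 8 has {2,4,6,8}; box has {1,2,3,4,5,6,7,8} → only 9 remains.
(1,4) = 1: row 1 has {4,9}; col 4 has {2,3,5,6,7,9}; box has {3,4,5,6,8,9} → only 1 remains.
(1,5) = 7: row 1 has {1,4,9}; col 5 has {2,3,6,8,9}; box has {1,3,4,5,6,8,9} → only 7 remains.
(1,9) = 2: row 1 has {1,4,7,9}; col 9 has {1,3,5,6,8}; box has {4,6,8} → only 2 remains.
(2,6) = 2: row 2 has {5,6,8}; col 6 has {4,9}; box has {1,3,4,5,6,7,8,9} → only 2 remains.
(8,2) = 5: row 8 has {2,3,4,6,7,9}; col 2 has {1,3,8}; box has {1,3,4,9} → only 5 remains.
(8,5) = 1: row 8 has {2,3,4,5,6,7,9}; col 5 has {2,3,6,7,8,9}; box has {2,3,7,9} → only 1 remains.
(8,6) = 8: row 8 has {1,2,3,4,5,6,7,9}; col 6 has {2,4,9}; box has {1,2,3,7,9} → only 8 remains.
(9,4) = 4: row 9 has {1,3,5,9}; col 4 has {1,2,3,5,6,7,9}; box has {1,2,3,7,8,9} → only 4 remains.
(9,6) = 6: row 9 has {1,3,4,5,9}; col 6 has {2,4,8,9}; box has {1,2,3,4,7,8,9} → only 6 remains.
(1,2) = 6: row 1 has {1,2,4,7,9}; col 2 has {1,3,5,8}; box has {7} → only 6 remains.
(1,7) = 5: row 1 has {1,2,4,6,7,9}; col 7 has {1,3,4,6,7,8}; box has {2,4,6,8} → only 5 remains.
(3,7) = 9: row 3 has {3,4,6,7,8}; col 7 has {1,3,4,5,6,7,8}; box has {2,4,5,6,8} → only 9 remains.
(3,8) = 1: row 3 has {3,4,6,7,8,9}; col 8 has {2,4,6,8,9}; box has {2,4,5,6,8,9} → only 1 remains.
(5,4) = 8: row 5 has {1,6}; col 4 has {1,2,3,4,5,6,7,9}; box has {2,6,9} → only 8 remains.
(5,7) = 2: row 5 has {1,6,8}; col 7 has {1,3,4,5,6,7,8,9}; box has {1,3,6,8} → only 2 remains.
(6,5) = 5: row 6 has {2,3,4,6,8}; col 5 has {1,2,3,6,7,8,9}; box has {2,6,8,9} → only 5 remains.
(6,8) = 7: row 6 has {2,3,4,5,6,8}; col 8 has {1,2,4,6,8,9}; box has {1,2,3,6,8} → only 7 remains.
(6,9) = 9: row 6 has {2,3,4,5,6,7,8}; col 9 has {1,2,3,5,6,8}; box has {1,2,3,6,7,8} → only 9 remains.
(7,1) = 6: row 7 has {1,2,3,4,7,8,9}; col 1 has {3,4,7}; box has {1,3,4,5,9} → only 6 remains.
(7,6) = 5: row 7 has {1,2,3,4,6,7,8,9}; col 6 has {2,4,6,8,9}; box has {1,2,3,4,6,7,8,9} → only 5 remains.
(1,1) = 8: row 1 has {1,2,4,5,6,7,9}; col 1 has {3,4,6,7}; box has {6,7} → only 8 remains.
(1,3) = 3: row 1 has {1,2,4,5,6,7,8,9}; col 3 has {4,6,9}; box has {6,7,8} → only 3 remains.

863179542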